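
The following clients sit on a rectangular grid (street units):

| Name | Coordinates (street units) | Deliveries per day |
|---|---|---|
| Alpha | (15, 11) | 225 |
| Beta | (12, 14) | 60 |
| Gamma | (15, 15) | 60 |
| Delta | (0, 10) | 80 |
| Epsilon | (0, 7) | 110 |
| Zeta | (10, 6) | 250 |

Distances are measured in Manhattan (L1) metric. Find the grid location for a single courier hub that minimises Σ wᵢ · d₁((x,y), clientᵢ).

Manhattan distance separates: Σwᵢ(|x−xᵢ|+|y−yᵢ|) = Σwᵢ|x−xᵢ| + Σwᵢ|y−yᵢ|, so x and y are optimised independently as 1-D weighted medians.
Total weight W = 785; half = 392.5.
x-coordinate, sorted with cumulative weight:
  x=0 (Delta, w=80) cum 80
  x=0 (Epsilon, w=110) cum 190
  x=10 (Zeta, w=250) cum 440  ← median
  x=12 (Beta, w=60) cum 500
  x=15 (Alpha, w=225) cum 725
  x=15 (Gamma, w=60) cum 785
⇒ x* = 10
y-coordinate, sorted with cumulative weight:
  y=6 (Zeta, w=250) cum 250
  y=7 (Epsilon, w=110) cum 360
  y=10 (Delta, w=80) cum 440  ← median
  y=11 (Alpha, w=225) cum 665
  y=14 (Beta, w=60) cum 725
  y=15 (Gamma, w=60) cum 785
⇒ y* = 10

(10, 10)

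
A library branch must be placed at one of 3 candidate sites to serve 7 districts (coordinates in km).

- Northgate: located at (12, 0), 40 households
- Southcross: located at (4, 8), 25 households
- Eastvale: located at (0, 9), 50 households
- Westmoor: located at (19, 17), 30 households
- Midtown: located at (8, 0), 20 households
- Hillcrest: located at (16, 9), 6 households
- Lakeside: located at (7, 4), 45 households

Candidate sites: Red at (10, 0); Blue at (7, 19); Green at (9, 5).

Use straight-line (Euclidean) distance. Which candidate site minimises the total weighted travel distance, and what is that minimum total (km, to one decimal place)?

Total weighted distance at each candidate:
  Red (10, 0): total = 1909.6
  Blue (7, 19): total = 3182.5
  Green (9, 5): total = 1591.0
Minimum is at Green with total 1591.0 km.

Green, total 1591.0 km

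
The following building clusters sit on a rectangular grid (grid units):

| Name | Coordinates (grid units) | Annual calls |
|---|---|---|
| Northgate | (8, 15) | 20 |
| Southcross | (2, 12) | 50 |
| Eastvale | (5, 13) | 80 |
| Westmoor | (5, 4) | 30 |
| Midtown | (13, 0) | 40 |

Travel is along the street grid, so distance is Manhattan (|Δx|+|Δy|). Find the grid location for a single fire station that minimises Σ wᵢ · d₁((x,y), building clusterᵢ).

Manhattan distance separates: Σwᵢ(|x−xᵢ|+|y−yᵢ|) = Σwᵢ|x−xᵢ| + Σwᵢ|y−yᵢ|, so x and y are optimised independently as 1-D weighted medians.
Total weight W = 220; half = 110.
x-coordinate, sorted with cumulative weight:
  x=2 (Southcross, w=50) cum 50
  x=5 (Eastvale, w=80) cum 130  ← median
  x=5 (Westmoor, w=30) cum 160
  x=8 (Northgate, w=20) cum 180
  x=13 (Midtown, w=40) cum 220
⇒ x* = 5
y-coordinate, sorted with cumulative weight:
  y=0 (Midtown, w=40) cum 40
  y=4 (Westmoor, w=30) cum 70
  y=12 (Southcross, w=50) cum 120  ← median
  y=13 (Eastvale, w=80) cum 200
  y=15 (Northgate, w=20) cum 220
⇒ y* = 12

(5, 12)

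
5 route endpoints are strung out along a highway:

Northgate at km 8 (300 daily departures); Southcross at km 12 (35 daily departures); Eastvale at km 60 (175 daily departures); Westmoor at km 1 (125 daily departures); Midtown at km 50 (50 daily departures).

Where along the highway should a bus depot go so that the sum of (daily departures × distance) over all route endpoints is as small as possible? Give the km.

x = 8

For a sum of weighted absolute distances on a line, the optimum is the weighted median (not the mean). Total weight W = 685; half-weight = 342.5.
Sort by position and accumulate weight:
  km 1 (Westmoor, w=125) → cum 125
  km 8 (Northgate, w=300) → cum 425  ≥ 342.5 → median here
  km 12 (Southcross, w=35) → cum 460
  km 50 (Midtown, w=50) → cum 510
  km 60 (Eastvale, w=175) → cum 685
Optimal location: km 8.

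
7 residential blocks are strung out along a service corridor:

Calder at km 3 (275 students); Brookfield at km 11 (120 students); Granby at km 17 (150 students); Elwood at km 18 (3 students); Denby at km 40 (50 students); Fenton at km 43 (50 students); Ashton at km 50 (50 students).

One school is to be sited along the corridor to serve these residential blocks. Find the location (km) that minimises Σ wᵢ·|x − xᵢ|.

For a sum of weighted absolute distances on a line, the optimum is the weighted median (not the mean). Total weight W = 698; half-weight = 349.
Sort by position and accumulate weight:
  km 3 (Calder, w=275) → cum 275
  km 11 (Brookfield, w=120) → cum 395  ≥ 349 → median here
  km 17 (Granby, w=150) → cum 545
  km 18 (Elwood, w=3) → cum 548
  km 40 (Denby, w=50) → cum 598
  km 43 (Fenton, w=50) → cum 648
  km 50 (Ashton, w=50) → cum 698
Optimal location: km 11.

x = 11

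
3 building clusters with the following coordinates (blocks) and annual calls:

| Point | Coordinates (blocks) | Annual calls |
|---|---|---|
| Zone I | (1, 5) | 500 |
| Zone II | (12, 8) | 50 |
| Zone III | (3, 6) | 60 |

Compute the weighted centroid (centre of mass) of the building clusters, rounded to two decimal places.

The minimiser of Σwᵢ‖p−pᵢ‖² is the weighted centroid p* = (Σwᵢpᵢ)/(Σwᵢ).
Σwᵢ = 610.
Σwᵢxᵢ = 500·1 + 50·12 + 60·3 = 1280.
Σwᵢyᵢ = 500·5 + 50·8 + 60·6 = 3260.
x* = 1280/610 = 2.10, y* = 3260/610 = 5.34.

(2.10, 5.34)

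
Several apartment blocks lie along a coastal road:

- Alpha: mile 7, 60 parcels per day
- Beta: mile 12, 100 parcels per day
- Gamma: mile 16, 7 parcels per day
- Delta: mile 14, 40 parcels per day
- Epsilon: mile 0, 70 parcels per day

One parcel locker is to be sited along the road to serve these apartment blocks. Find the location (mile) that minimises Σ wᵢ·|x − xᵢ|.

For a sum of weighted absolute distances on a line, the optimum is the weighted median (not the mean). Total weight W = 277; half-weight = 138.5.
Sort by position and accumulate weight:
  mile 0 (Epsilon, w=70) → cum 70
  mile 7 (Alpha, w=60) → cum 130
  mile 12 (Beta, w=100) → cum 230  ≥ 138.5 → median here
  mile 14 (Delta, w=40) → cum 270
  mile 16 (Gamma, w=7) → cum 277
Optimal location: mile 12.

x = 12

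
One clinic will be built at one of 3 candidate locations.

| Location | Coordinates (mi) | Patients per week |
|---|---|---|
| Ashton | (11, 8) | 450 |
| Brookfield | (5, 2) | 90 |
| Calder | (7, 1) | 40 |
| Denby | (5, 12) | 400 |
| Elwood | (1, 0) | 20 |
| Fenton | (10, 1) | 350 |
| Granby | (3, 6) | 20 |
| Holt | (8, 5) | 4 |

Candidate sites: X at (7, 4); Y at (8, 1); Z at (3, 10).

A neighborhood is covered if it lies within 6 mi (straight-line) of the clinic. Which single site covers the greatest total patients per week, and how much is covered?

X, covering 954

Coverage radius r = 6 mi; a point is covered iff (Δx)²+(Δy)² ≤ 6² = 36.
  X (7, 4): covers {Ashton, Brookfield, Calder, Fenton, Granby, Holt} → 954
  Y (8, 1): covers {Brookfield, Calder, Fenton, Holt} → 484
  Z (3, 10): covers {Denby, Granby} → 420
Maximum coverage at X: 954 patients per week.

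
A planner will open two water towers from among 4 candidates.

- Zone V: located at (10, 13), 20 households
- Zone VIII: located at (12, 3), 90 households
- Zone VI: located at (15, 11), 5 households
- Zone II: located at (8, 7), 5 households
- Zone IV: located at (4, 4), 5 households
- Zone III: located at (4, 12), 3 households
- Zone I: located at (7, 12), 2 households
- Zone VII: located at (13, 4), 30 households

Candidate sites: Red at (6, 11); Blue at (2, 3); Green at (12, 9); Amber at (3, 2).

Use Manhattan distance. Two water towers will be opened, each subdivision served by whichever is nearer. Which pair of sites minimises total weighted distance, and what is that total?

{Red, Green}, total 953

Evaluate every pair (each demand assigned to the nearer of the two):
  {Red, Green}: total = 953
  {Blue, Green}: total = 959
  {Green, Amber}: total = 959
  {Red, Blue}: total = 1483
  {Red, Amber}: total = 1483
  {Blue, Amber}: total = 1851
Best pair: {Red, Green} with total 953.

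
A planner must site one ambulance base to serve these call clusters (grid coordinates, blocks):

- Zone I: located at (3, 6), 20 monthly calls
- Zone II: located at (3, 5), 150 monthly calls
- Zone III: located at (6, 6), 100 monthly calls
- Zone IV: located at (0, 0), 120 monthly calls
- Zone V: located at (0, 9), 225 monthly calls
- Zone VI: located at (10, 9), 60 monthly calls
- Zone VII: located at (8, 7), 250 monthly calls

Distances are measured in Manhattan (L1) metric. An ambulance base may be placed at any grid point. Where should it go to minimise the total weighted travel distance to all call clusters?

Manhattan distance separates: Σwᵢ(|x−xᵢ|+|y−yᵢ|) = Σwᵢ|x−xᵢ| + Σwᵢ|y−yᵢ|, so x and y are optimised independently as 1-D weighted medians.
Total weight W = 925; half = 462.5.
x-coordinate, sorted with cumulative weight:
  x=0 (Zone IV, w=120) cum 120
  x=0 (Zone V, w=225) cum 345
  x=3 (Zone I, w=20) cum 365
  x=3 (Zone II, w=150) cum 515  ← median
  x=6 (Zone III, w=100) cum 615
  x=8 (Zone VII, w=250) cum 865
  x=10 (Zone VI, w=60) cum 925
⇒ x* = 3
y-coordinate, sorted with cumulative weight:
  y=0 (Zone IV, w=120) cum 120
  y=5 (Zone II, w=150) cum 270
  y=6 (Zone I, w=20) cum 290
  y=6 (Zone III, w=100) cum 390
  y=7 (Zone VII, w=250) cum 640  ← median
  y=9 (Zone V, w=225) cum 865
  y=9 (Zone VI, w=60) cum 925
⇒ y* = 7

(3, 7)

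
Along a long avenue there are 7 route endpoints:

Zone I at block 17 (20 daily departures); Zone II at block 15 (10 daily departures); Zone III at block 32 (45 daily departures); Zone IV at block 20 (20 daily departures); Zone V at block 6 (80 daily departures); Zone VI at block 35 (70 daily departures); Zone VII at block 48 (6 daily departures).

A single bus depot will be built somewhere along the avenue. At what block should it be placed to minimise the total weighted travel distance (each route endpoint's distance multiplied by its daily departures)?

x = 20

For a sum of weighted absolute distances on a line, the optimum is the weighted median (not the mean). Total weight W = 251; half-weight = 125.5.
Sort by position and accumulate weight:
  block 6 (Zone V, w=80) → cum 80
  block 15 (Zone II, w=10) → cum 90
  block 17 (Zone I, w=20) → cum 110
  block 20 (Zone IV, w=20) → cum 130  ≥ 125.5 → median here
  block 32 (Zone III, w=45) → cum 175
  block 35 (Zone VI, w=70) → cum 245
  block 48 (Zone VII, w=6) → cum 251
Optimal location: block 20.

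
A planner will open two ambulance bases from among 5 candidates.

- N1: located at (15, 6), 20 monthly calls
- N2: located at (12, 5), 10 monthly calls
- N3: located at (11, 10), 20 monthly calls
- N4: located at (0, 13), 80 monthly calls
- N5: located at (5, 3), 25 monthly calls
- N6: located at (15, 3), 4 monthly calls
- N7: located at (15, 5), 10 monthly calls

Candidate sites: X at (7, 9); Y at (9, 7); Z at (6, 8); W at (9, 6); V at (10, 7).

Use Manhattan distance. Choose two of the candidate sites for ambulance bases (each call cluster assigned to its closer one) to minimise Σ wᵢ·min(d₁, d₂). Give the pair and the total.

Evaluate every pair (each demand assigned to the nearer of the two):
  {Z, V}: total = 1376
  {Z, W}: total = 1416
  {X, W}: total = 1421
  {X, V}: total = 1426
  {Y, Z}: total = 1440
  {X, Y}: total = 1490
  {X, Z}: total = 1616
  {Y, W}: total = 1741
  {Y, V}: total = 1746
  {W, V}: total = 1801
Best pair: {Z, V} with total 1376.

{Z, V}, total 1376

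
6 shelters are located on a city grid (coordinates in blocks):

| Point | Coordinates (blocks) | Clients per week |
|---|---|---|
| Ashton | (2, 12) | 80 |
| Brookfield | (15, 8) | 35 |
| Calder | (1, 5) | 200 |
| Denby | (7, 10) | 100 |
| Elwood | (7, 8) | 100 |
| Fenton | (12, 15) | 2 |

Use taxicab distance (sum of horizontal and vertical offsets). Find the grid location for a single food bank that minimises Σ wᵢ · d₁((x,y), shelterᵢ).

(2, 8)

Manhattan distance separates: Σwᵢ(|x−xᵢ|+|y−yᵢ|) = Σwᵢ|x−xᵢ| + Σwᵢ|y−yᵢ|, so x and y are optimised independently as 1-D weighted medians.
Total weight W = 517; half = 258.5.
x-coordinate, sorted with cumulative weight:
  x=1 (Calder, w=200) cum 200
  x=2 (Ashton, w=80) cum 280  ← median
  x=7 (Denby, w=100) cum 380
  x=7 (Elwood, w=100) cum 480
  x=12 (Fenton, w=2) cum 482
  x=15 (Brookfield, w=35) cum 517
⇒ x* = 2
y-coordinate, sorted with cumulative weight:
  y=5 (Calder, w=200) cum 200
  y=8 (Brookfield, w=35) cum 235
  y=8 (Elwood, w=100) cum 335  ← median
  y=10 (Denby, w=100) cum 435
  y=12 (Ashton, w=80) cum 515
  y=15 (Fenton, w=2) cum 517
⇒ y* = 8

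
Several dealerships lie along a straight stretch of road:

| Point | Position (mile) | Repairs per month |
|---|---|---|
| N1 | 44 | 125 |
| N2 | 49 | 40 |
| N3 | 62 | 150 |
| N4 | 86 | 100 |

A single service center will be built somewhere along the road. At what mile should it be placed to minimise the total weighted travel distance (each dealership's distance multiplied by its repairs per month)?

x = 62

For a sum of weighted absolute distances on a line, the optimum is the weighted median (not the mean). Total weight W = 415; half-weight = 207.5.
Sort by position and accumulate weight:
  mile 44 (N1, w=125) → cum 125
  mile 49 (N2, w=40) → cum 165
  mile 62 (N3, w=150) → cum 315  ≥ 207.5 → median here
  mile 86 (N4, w=100) → cum 415
Optimal location: mile 62.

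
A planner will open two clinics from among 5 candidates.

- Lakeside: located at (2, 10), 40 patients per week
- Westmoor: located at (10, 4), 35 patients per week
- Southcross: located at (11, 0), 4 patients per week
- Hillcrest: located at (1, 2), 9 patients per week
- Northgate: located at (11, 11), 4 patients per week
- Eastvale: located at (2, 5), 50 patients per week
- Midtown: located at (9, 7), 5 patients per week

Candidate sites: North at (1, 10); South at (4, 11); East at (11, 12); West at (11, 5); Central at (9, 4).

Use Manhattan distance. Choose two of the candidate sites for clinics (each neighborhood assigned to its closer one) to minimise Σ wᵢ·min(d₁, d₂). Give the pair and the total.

Evaluate every pair (each demand assigned to the nearer of the two):
  {North, Central}: total = 522
  {North, West}: total = 546
  {South, Central}: total = 712
  {South, West}: total = 762
  {North, East}: total = 814
  {East, Central}: total = 1008
  {North, South}: total = 1012
  {South, East}: total = 1030
  {West, Central}: total = 1104
  {East, West}: total = 1121
Best pair: {North, Central} with total 522.

{North, Central}, total 522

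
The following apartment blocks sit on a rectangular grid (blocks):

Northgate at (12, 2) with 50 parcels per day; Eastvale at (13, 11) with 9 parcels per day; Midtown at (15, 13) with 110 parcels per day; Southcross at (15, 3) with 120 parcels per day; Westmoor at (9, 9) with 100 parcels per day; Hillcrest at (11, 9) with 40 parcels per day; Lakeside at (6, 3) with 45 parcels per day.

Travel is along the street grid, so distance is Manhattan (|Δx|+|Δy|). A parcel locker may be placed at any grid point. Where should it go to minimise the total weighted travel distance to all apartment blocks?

Manhattan distance separates: Σwᵢ(|x−xᵢ|+|y−yᵢ|) = Σwᵢ|x−xᵢ| + Σwᵢ|y−yᵢ|, so x and y are optimised independently as 1-D weighted medians.
Total weight W = 474; half = 237.
x-coordinate, sorted with cumulative weight:
  x=6 (Lakeside, w=45) cum 45
  x=9 (Westmoor, w=100) cum 145
  x=11 (Hillcrest, w=40) cum 185
  x=12 (Northgate, w=50) cum 235
  x=13 (Eastvale, w=9) cum 244  ← median
  x=15 (Midtown, w=110) cum 354
  x=15 (Southcross, w=120) cum 474
⇒ x* = 13
y-coordinate, sorted with cumulative weight:
  y=2 (Northgate, w=50) cum 50
  y=3 (Southcross, w=120) cum 170
  y=3 (Lakeside, w=45) cum 215
  y=9 (Westmoor, w=100) cum 315  ← median
  y=9 (Hillcrest, w=40) cum 355
  y=11 (Eastvale, w=9) cum 364
  y=13 (Midtown, w=110) cum 474
⇒ y* = 9

(13, 9)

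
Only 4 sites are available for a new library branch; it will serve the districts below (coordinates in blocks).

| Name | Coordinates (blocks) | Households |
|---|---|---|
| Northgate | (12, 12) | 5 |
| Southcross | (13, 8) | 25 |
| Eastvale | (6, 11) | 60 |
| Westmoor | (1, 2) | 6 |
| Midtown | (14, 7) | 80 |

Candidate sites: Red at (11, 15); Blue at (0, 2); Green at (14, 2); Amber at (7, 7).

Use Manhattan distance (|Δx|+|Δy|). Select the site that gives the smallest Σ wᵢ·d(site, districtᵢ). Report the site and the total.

Amber, total 1151 blocks

Total weighted distance at each candidate:
  Red (11, 15): total = 1803
  Blue (0, 2): total = 3011
  Green (14, 2): total = 1733
  Amber (7, 7): total = 1151
Minimum is at Amber with total 1151 blocks.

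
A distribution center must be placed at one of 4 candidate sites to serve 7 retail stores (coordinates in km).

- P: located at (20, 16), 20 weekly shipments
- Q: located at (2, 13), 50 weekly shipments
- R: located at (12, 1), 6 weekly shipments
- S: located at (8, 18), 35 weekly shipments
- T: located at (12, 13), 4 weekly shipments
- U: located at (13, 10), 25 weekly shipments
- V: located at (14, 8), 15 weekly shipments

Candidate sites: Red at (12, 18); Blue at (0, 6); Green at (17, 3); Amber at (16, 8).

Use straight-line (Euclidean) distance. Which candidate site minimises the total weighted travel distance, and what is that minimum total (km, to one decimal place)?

Total weighted distance at each candidate:
  Red (12, 18): total = 1340.5
  Blue (0, 6): total = 2001.7
  Green (17, 3): total = 2146.5
  Amber (16, 8): total = 1564.5
Minimum is at Red with total 1340.5 km.

Red, total 1340.5 km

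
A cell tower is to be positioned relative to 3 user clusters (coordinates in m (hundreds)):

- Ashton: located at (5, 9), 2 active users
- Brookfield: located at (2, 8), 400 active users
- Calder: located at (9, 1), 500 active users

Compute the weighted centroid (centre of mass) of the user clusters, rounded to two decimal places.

The minimiser of Σwᵢ‖p−pᵢ‖² is the weighted centroid p* = (Σwᵢpᵢ)/(Σwᵢ).
Σwᵢ = 902.
Σwᵢxᵢ = 2·5 + 400·2 + 500·9 = 5310.
Σwᵢyᵢ = 2·9 + 400·8 + 500·1 = 3718.
x* = 5310/902 = 5.89, y* = 3718/902 = 4.12.

(5.89, 4.12)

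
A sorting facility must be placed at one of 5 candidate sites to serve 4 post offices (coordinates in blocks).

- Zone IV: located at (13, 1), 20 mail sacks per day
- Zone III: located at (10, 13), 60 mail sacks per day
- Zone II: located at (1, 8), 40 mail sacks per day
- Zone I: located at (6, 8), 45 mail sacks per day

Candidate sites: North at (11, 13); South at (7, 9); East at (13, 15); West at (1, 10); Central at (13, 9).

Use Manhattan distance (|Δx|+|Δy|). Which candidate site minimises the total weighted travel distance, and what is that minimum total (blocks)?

Total weighted distance at each candidate:
  North (11, 13): total = 1390
  South (7, 9): total = 1070
  East (13, 15): total = 1970
  West (1, 10): total = 1535
  Central (13, 9): total = 1460
Minimum is at South with total 1070 blocks.

South, total 1070 blocks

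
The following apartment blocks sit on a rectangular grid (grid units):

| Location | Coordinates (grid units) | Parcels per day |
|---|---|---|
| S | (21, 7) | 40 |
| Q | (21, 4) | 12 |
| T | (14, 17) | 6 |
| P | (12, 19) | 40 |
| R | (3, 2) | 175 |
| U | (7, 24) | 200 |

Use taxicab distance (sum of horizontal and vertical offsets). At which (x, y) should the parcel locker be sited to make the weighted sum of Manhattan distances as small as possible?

Manhattan distance separates: Σwᵢ(|x−xᵢ|+|y−yᵢ|) = Σwᵢ|x−xᵢ| + Σwᵢ|y−yᵢ|, so x and y are optimised independently as 1-D weighted medians.
Total weight W = 473; half = 236.5.
x-coordinate, sorted with cumulative weight:
  x=3 (R, w=175) cum 175
  x=7 (U, w=200) cum 375  ← median
  x=12 (P, w=40) cum 415
  x=14 (T, w=6) cum 421
  x=21 (S, w=40) cum 461
  x=21 (Q, w=12) cum 473
⇒ x* = 7
y-coordinate, sorted with cumulative weight:
  y=2 (R, w=175) cum 175
  y=4 (Q, w=12) cum 187
  y=7 (S, w=40) cum 227
  y=17 (T, w=6) cum 233
  y=19 (P, w=40) cum 273  ← median
  y=24 (U, w=200) cum 473
⇒ y* = 19

(7, 19)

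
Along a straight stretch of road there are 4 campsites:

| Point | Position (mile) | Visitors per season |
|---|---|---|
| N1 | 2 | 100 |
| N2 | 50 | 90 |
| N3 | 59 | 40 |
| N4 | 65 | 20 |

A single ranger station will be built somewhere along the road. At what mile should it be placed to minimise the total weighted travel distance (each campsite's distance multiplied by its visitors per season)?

For a sum of weighted absolute distances on a line, the optimum is the weighted median (not the mean). Total weight W = 250; half-weight = 125.
Sort by position and accumulate weight:
  mile 2 (N1, w=100) → cum 100
  mile 50 (N2, w=90) → cum 190  ≥ 125 → median here
  mile 59 (N3, w=40) → cum 230
  mile 65 (N4, w=20) → cum 250
Optimal location: mile 50.

x = 50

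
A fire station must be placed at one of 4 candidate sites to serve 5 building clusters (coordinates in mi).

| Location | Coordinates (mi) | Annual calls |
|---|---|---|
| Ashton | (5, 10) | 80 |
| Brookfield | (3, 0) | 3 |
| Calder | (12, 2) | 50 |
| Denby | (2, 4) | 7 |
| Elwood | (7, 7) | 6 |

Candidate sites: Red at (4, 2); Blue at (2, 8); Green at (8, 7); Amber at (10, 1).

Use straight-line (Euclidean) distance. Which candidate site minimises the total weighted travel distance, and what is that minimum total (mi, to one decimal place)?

Green, total 738.3 mi

Total weighted distance at each candidate:
  Red (4, 2): total = 1106.5
  Blue (2, 8): total = 954.3
  Green (8, 7): total = 738.3
  Amber (10, 1): total = 1056.7
Minimum is at Green with total 738.3 mi.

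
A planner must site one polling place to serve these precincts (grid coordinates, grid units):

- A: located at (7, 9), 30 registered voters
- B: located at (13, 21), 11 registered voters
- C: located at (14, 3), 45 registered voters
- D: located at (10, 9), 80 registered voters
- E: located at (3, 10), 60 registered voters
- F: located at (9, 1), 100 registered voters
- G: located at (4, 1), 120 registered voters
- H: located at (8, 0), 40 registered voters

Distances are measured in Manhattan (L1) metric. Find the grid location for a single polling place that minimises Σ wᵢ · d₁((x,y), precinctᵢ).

Manhattan distance separates: Σwᵢ(|x−xᵢ|+|y−yᵢ|) = Σwᵢ|x−xᵢ| + Σwᵢ|y−yᵢ|, so x and y are optimised independently as 1-D weighted medians.
Total weight W = 486; half = 243.
x-coordinate, sorted with cumulative weight:
  x=3 (E, w=60) cum 60
  x=4 (G, w=120) cum 180
  x=7 (A, w=30) cum 210
  x=8 (H, w=40) cum 250  ← median
  x=9 (F, w=100) cum 350
  x=10 (D, w=80) cum 430
  x=13 (B, w=11) cum 441
  x=14 (C, w=45) cum 486
⇒ x* = 8
y-coordinate, sorted with cumulative weight:
  y=0 (H, w=40) cum 40
  y=1 (F, w=100) cum 140
  y=1 (G, w=120) cum 260  ← median
  y=3 (C, w=45) cum 305
  y=9 (A, w=30) cum 335
  y=9 (D, w=80) cum 415
  y=10 (E, w=60) cum 475
  y=21 (B, w=11) cum 486
⇒ y* = 1

(8, 1)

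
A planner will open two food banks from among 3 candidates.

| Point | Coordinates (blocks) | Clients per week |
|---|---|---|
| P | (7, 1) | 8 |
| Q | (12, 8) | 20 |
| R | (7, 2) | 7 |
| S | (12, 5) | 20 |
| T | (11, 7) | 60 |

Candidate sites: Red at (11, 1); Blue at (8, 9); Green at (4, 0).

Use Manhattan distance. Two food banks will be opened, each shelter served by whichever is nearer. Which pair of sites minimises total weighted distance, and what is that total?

Evaluate every pair (each demand assigned to the nearer of the two):
  {Red, Blue}: total = 567
  {Blue, Green}: total = 627
  {Red, Green}: total = 687
Best pair: {Red, Blue} with total 567.

{Red, Blue}, total 567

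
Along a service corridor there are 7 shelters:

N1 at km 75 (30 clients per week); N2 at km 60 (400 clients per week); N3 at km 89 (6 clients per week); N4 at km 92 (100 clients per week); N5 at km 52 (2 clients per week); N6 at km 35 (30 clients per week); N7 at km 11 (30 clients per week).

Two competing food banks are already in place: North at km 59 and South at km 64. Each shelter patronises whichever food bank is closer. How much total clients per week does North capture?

The indifferent point is the midpoint (59+64)/2 = 61.5; shelters left of it (closer to North at 59) go to North, those right go to South.
  N7 at 11 (w=30) → North
  N6 at 35 (w=30) → North
  N5 at 52 (w=2) → North
  N2 at 60 (w=400) → North
  N1 at 75 (w=30) → South
  N3 at 89 (w=6) → South
  N4 at 92 (w=100) → South
North captures 462; South captures 136.

462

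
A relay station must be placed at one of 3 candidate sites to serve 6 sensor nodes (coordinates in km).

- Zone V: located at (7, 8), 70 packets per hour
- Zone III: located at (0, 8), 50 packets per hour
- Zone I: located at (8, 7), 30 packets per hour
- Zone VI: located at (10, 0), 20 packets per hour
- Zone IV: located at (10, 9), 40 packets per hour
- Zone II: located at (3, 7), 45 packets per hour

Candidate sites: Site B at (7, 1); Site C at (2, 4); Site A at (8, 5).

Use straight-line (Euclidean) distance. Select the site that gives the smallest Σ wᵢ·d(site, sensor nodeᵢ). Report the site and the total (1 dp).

Total weighted distance at each candidate:
  Site B (7, 1): total = 1897.0
  Site C (2, 4): total = 1571.6
  Site A (8, 5): total = 1237.5
Minimum is at Site A with total 1237.5 km.

Site A, total 1237.5 km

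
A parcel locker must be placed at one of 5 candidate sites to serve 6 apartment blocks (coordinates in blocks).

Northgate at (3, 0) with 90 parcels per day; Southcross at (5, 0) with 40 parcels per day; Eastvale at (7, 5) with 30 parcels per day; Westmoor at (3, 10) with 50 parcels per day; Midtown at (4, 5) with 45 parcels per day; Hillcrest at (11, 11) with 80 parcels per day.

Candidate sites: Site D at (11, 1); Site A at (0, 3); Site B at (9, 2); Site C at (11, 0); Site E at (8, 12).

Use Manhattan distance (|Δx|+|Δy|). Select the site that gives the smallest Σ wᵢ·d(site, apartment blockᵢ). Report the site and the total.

Total weighted distance at each candidate:
  Site D (11, 1): total = 3475
  Site A (0, 3): total = 3420
  Site B (9, 2): total = 3050
  Site C (11, 0): total = 3550
  Site E (8, 12): total = 3535
Minimum is at Site B with total 3050 blocks.

Site B, total 3050 blocks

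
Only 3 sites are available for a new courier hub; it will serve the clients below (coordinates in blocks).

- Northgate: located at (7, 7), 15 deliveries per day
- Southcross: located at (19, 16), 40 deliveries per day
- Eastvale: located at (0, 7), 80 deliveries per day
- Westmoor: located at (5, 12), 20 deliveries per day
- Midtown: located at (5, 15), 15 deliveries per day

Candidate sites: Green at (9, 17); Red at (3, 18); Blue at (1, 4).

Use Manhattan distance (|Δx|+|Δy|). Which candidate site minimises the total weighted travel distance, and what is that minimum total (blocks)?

Total weighted distance at each candidate:
  Green (9, 17): total = 2410
  Red (3, 18): total = 2300
  Blue (1, 4): total = 2120
Minimum is at Blue with total 2120 blocks.

Blue, total 2120 blocks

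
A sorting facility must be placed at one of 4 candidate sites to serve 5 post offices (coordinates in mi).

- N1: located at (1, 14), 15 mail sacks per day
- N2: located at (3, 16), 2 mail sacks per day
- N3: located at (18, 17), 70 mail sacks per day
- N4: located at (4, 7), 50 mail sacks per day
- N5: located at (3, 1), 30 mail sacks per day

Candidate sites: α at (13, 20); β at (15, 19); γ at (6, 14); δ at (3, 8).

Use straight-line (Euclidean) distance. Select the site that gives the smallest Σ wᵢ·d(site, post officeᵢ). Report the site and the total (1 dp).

δ, total 1616.1 mi

Total weighted distance at each candidate:
  α (13, 20): total = 2065.7
  β (15, 19): total = 1963.1
  γ (6, 14): total = 1712.3
  δ (3, 8): total = 1616.1
Minimum is at δ with total 1616.1 mi.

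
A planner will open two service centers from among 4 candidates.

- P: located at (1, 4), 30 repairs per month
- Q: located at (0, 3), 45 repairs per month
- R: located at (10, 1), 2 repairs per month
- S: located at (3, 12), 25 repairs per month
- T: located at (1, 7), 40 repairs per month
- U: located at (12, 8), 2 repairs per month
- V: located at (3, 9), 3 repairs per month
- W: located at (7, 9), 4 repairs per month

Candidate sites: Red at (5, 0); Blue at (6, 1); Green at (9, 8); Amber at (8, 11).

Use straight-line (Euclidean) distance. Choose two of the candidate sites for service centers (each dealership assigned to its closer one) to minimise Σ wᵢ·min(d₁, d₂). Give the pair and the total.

{Red, Amber}, total 927.4

Evaluate every pair (each demand assigned to the nearer of the two):
  {Red, Amber}: total = 927.4
  {Blue, Amber}: total = 942.5
  {Red, Green}: total = 978.3
  {Blue, Green}: total = 993.4
  {Red, Blue}: total = 1113.9
  {Green, Amber}: total = 1226.8
Best pair: {Red, Amber} with total 927.4.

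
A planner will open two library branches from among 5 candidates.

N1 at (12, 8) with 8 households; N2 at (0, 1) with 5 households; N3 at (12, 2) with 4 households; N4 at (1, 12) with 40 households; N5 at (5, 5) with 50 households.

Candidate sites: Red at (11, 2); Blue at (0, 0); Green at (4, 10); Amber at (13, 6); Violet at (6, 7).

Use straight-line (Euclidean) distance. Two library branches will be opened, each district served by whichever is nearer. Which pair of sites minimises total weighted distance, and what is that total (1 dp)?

{Green, Violet}, total 378.4

Evaluate every pair (each demand assigned to the nearer of the two):
  {Green, Violet}: total = 378.4
  {Amber, Violet}: total = 471.5
  {Blue, Violet}: total = 479.5
  {Green, Amber}: total = 482.8
  {Red, Violet}: total = 489.7
  {Red, Green}: total = 501.1
  {Blue, Green}: total = 515.4
  {Blue, Amber}: total = 874.6
  {Red, Blue}: total = 874.7
  {Red, Amber}: total = 949.2
Best pair: {Green, Violet} with total 378.4.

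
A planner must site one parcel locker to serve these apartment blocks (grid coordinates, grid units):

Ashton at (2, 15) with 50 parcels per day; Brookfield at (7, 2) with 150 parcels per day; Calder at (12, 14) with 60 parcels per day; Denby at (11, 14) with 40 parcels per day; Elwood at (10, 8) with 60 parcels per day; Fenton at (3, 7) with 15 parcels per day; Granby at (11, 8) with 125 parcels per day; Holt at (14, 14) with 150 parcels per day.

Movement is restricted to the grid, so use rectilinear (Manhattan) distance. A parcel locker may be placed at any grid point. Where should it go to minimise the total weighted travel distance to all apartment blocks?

(11, 8)

Manhattan distance separates: Σwᵢ(|x−xᵢ|+|y−yᵢ|) = Σwᵢ|x−xᵢ| + Σwᵢ|y−yᵢ|, so x and y are optimised independently as 1-D weighted medians.
Total weight W = 650; half = 325.
x-coordinate, sorted with cumulative weight:
  x=2 (Ashton, w=50) cum 50
  x=3 (Fenton, w=15) cum 65
  x=7 (Brookfield, w=150) cum 215
  x=10 (Elwood, w=60) cum 275
  x=11 (Denby, w=40) cum 315
  x=11 (Granby, w=125) cum 440  ← median
  x=12 (Calder, w=60) cum 500
  x=14 (Holt, w=150) cum 650
⇒ x* = 11
y-coordinate, sorted with cumulative weight:
  y=2 (Brookfield, w=150) cum 150
  y=7 (Fenton, w=15) cum 165
  y=8 (Elwood, w=60) cum 225
  y=8 (Granby, w=125) cum 350  ← median
  y=14 (Calder, w=60) cum 410
  y=14 (Denby, w=40) cum 450
  y=14 (Holt, w=150) cum 600
  y=15 (Ashton, w=50) cum 650
⇒ y* = 8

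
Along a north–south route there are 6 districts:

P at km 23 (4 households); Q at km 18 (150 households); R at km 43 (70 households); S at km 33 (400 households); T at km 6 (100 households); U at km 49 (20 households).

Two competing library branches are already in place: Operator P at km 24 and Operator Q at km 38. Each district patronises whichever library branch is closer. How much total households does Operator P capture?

The indifferent point is the midpoint (24+38)/2 = 31; districts left of it (closer to Operator P at 24) go to Operator P, those right go to Operator Q.
  T at 6 (w=100) → Operator P
  Q at 18 (w=150) → Operator P
  P at 23 (w=4) → Operator P
  S at 33 (w=400) → Operator Q
  R at 43 (w=70) → Operator Q
  U at 49 (w=20) → Operator Q
Operator P captures 254; Operator Q captures 490.

254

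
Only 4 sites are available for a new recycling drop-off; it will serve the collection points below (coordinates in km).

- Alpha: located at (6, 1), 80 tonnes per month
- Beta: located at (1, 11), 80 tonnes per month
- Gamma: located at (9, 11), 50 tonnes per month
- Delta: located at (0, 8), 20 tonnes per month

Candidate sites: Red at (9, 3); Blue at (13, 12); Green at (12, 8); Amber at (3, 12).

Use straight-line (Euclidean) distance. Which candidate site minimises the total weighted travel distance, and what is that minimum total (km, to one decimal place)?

Amber, total 1495.2 km

Total weighted distance at each candidate:
  Red (9, 3): total = 1799.5
  Blue (13, 12): total = 2484.6
  Green (12, 8): total = 2101.8
  Amber (3, 12): total = 1495.2
Minimum is at Amber with total 1495.2 km.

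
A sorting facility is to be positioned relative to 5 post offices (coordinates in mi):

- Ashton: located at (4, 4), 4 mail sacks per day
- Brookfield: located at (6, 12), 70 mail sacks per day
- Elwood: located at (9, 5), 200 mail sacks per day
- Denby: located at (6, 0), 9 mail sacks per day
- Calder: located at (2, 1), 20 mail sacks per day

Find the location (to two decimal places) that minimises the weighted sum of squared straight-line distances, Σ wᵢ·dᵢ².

(7.69, 6.19)

The minimiser of Σwᵢ‖p−pᵢ‖² is the weighted centroid p* = (Σwᵢpᵢ)/(Σwᵢ).
Σwᵢ = 303.
Σwᵢxᵢ = 4·4 + 70·6 + 200·9 + 9·6 + 20·2 = 2330.
Σwᵢyᵢ = 4·4 + 70·12 + 200·5 + 9·0 + 20·1 = 1876.
x* = 2330/303 = 7.69, y* = 1876/303 = 6.19.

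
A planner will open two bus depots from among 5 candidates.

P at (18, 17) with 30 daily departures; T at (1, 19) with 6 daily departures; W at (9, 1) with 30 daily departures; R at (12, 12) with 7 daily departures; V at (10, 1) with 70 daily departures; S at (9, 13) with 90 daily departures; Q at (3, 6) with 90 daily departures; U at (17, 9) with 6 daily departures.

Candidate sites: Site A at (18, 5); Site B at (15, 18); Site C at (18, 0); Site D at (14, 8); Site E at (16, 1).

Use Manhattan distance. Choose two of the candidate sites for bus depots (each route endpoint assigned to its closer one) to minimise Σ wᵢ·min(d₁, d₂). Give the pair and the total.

{Site D, Site E}, total 3300

Evaluate every pair (each demand assigned to the nearer of the two):
  {Site D, Site E}: total = 3300
  {Site B, Site D}: total = 3476
  {Site B, Site E}: total = 3567
  {Site C, Site D}: total = 3600
  {Site A, Site D}: total = 3770
  {Site A, Site B}: total = 3963
  {Site B, Site C}: total = 4143
  {Site A, Site E}: total = 4267
  {Site A, Site C}: total = 4567
  {Site C, Site E}: total = 4827
Best pair: {Site D, Site E} with total 3300.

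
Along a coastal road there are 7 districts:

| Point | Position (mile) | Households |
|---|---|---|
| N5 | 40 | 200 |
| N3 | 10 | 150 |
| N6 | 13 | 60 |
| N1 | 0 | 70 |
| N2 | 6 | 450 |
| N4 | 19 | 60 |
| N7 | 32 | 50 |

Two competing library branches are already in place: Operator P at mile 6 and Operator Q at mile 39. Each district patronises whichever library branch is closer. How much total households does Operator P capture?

790

The indifferent point is the midpoint (6+39)/2 = 22.5; districts left of it (closer to Operator P at 6) go to Operator P, those right go to Operator Q.
  N1 at 0 (w=70) → Operator P
  N2 at 6 (w=450) → Operator P
  N3 at 10 (w=150) → Operator P
  N6 at 13 (w=60) → Operator P
  N4 at 19 (w=60) → Operator P
  N7 at 32 (w=50) → Operator Q
  N5 at 40 (w=200) → Operator Q
Operator P captures 790; Operator Q captures 250.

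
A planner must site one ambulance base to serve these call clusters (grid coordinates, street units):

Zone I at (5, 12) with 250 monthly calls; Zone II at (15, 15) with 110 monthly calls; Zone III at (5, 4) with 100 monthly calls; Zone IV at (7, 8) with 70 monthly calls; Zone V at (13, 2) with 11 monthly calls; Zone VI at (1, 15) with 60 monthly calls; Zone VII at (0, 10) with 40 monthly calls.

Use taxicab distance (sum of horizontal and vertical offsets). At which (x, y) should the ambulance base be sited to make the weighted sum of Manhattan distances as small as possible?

(5, 12)

Manhattan distance separates: Σwᵢ(|x−xᵢ|+|y−yᵢ|) = Σwᵢ|x−xᵢ| + Σwᵢ|y−yᵢ|, so x and y are optimised independently as 1-D weighted medians.
Total weight W = 641; half = 320.5.
x-coordinate, sorted with cumulative weight:
  x=0 (Zone VII, w=40) cum 40
  x=1 (Zone VI, w=60) cum 100
  x=5 (Zone I, w=250) cum 350  ← median
  x=5 (Zone III, w=100) cum 450
  x=7 (Zone IV, w=70) cum 520
  x=13 (Zone V, w=11) cum 531
  x=15 (Zone II, w=110) cum 641
⇒ x* = 5
y-coordinate, sorted with cumulative weight:
  y=2 (Zone V, w=11) cum 11
  y=4 (Zone III, w=100) cum 111
  y=8 (Zone IV, w=70) cum 181
  y=10 (Zone VII, w=40) cum 221
  y=12 (Zone I, w=250) cum 471  ← median
  y=15 (Zone II, w=110) cum 581
  y=15 (Zone VI, w=60) cum 641
⇒ y* = 12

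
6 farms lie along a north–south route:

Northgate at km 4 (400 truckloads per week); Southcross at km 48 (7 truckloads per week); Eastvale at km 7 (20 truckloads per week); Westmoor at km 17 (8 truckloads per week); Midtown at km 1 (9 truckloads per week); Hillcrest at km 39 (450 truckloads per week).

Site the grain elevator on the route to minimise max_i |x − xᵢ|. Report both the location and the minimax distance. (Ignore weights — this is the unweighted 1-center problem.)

The 1-center on a line is the midpoint of the two extreme points: leftmost at 1, rightmost at 48.
Optimal location = (1 + 48)/2 = 24.5; maximum distance = (48 − 1)/2 = 23.5.

location 24.5, max distance 23.5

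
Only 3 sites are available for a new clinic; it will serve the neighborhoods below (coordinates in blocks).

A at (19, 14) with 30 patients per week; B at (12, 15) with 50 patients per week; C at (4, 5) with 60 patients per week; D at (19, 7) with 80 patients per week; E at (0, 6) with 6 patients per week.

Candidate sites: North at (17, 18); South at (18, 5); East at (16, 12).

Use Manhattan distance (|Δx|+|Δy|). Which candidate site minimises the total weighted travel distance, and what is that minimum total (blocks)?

South, total 2294 blocks

Total weighted distance at each candidate:
  North (17, 18): total = 3354
  South (18, 5): total = 2294
  East (16, 12): total = 2412
Minimum is at South with total 2294 blocks.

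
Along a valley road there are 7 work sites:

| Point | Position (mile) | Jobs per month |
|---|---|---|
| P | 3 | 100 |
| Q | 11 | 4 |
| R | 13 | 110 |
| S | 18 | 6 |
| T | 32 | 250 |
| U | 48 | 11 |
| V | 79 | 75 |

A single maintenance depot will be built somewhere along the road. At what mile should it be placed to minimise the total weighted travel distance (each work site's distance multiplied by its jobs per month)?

x = 32

For a sum of weighted absolute distances on a line, the optimum is the weighted median (not the mean). Total weight W = 556; half-weight = 278.
Sort by position and accumulate weight:
  mile 3 (P, w=100) → cum 100
  mile 11 (Q, w=4) → cum 104
  mile 13 (R, w=110) → cum 214
  mile 18 (S, w=6) → cum 220
  mile 32 (T, w=250) → cum 470  ≥ 278 → median here
  mile 48 (U, w=11) → cum 481
  mile 79 (V, w=75) → cum 556
Optimal location: mile 32.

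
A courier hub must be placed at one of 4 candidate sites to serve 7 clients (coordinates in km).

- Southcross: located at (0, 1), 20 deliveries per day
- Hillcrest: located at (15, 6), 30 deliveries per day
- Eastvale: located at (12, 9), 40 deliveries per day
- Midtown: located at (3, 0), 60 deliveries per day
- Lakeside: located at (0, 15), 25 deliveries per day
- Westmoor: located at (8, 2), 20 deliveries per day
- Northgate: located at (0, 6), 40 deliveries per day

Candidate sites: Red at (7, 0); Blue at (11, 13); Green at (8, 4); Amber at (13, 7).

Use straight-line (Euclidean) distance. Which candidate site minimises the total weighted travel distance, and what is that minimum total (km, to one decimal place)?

Green, total 1739.5 km

Total weighted distance at each candidate:
  Red (7, 0): total = 1920.6
  Blue (11, 13): total = 2677.3
  Green (8, 4): total = 1739.5
  Amber (13, 7): total = 2219.8
Minimum is at Green with total 1739.5 km.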